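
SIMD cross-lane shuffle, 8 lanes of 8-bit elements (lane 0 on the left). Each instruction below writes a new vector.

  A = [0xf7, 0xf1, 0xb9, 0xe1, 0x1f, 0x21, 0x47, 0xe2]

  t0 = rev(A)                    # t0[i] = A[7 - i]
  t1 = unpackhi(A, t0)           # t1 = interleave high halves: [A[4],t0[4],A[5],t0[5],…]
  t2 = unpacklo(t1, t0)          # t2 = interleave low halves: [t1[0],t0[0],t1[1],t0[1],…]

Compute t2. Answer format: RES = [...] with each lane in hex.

RES = [ 0x1f  0xe2  0xe1  0x47  0x21  0x21  0xb9  0x1f ]

  t0: e2 47 21 1f e1 b9 f1 f7
  t1: 1f e1 21 b9 47 f1 e2 f7
  t2: 1f e2 e1 47 21 21 b9 1f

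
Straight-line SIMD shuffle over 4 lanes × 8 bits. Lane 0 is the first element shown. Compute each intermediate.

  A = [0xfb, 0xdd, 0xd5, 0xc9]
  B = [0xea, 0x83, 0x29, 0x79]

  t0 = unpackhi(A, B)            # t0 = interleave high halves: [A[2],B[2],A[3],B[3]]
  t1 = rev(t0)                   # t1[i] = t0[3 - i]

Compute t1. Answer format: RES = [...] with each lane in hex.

t0 = [0xd5, 0x29, 0xc9, 0x79]
t1 = [0x79, 0xc9, 0x29, 0xd5]

RES = [0x79, 0xc9, 0x29, 0xd5]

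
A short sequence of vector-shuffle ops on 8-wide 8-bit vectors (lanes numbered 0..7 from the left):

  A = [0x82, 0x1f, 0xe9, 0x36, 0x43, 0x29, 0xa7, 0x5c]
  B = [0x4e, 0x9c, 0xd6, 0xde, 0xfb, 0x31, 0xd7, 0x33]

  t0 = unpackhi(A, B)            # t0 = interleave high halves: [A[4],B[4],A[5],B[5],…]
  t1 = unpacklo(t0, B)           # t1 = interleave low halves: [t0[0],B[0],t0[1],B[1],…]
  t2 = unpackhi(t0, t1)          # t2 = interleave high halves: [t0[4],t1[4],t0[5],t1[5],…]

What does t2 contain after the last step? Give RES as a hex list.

RES = [0xa7, 0x29, 0xd7, 0xd6, 0x5c, 0x31, 0x33, 0xde]

t0 = [0x43, 0xfb, 0x29, 0x31, 0xa7, 0xd7, 0x5c, 0x33]
t1 = [0x43, 0x4e, 0xfb, 0x9c, 0x29, 0xd6, 0x31, 0xde]
t2 = [0xa7, 0x29, 0xd7, 0xd6, 0x5c, 0x31, 0x33, 0xde]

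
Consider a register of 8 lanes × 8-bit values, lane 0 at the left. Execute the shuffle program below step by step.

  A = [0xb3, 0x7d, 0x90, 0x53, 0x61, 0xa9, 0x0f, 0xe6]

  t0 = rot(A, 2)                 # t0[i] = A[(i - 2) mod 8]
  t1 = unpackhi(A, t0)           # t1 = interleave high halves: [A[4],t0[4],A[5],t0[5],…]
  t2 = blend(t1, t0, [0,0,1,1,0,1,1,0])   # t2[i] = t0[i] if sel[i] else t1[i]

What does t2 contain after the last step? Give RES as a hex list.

t0 = [0x0f, 0xe6, 0xb3, 0x7d, 0x90, 0x53, 0x61, 0xa9]
t1 = [0x61, 0x90, 0xa9, 0x53, 0x0f, 0x61, 0xe6, 0xa9]
t2 = [0x61, 0x90, 0xb3, 0x7d, 0x0f, 0x53, 0x61, 0xa9]

RES = [0x61, 0x90, 0xb3, 0x7d, 0x0f, 0x53, 0x61, 0xa9]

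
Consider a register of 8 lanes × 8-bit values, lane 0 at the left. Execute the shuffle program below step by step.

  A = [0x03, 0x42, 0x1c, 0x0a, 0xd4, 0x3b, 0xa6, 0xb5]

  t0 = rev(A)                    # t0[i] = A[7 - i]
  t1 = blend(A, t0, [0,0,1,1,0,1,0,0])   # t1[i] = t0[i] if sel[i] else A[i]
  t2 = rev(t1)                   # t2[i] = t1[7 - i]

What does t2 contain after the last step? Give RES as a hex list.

RES = [ 0xb5  0xa6  0x1c  0xd4  0xd4  0x3b  0x42  0x03 ]

→ t0 |b5|a6|3b|d4|0a|1c|42|03|
→ t1 |03|42|3b|d4|d4|1c|a6|b5|
→ t2 |b5|a6|1c|d4|d4|3b|42|03|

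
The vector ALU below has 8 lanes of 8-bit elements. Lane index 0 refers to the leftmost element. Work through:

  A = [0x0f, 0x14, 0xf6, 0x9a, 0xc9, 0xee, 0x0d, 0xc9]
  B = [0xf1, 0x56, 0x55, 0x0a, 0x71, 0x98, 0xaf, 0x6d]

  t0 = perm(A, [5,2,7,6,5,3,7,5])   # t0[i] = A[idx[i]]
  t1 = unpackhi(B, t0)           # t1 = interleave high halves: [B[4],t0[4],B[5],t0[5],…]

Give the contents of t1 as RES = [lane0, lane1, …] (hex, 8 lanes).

  t0: ee f6 c9 0d ee 9a c9 ee
  t1: 71 ee 98 9a af c9 6d ee

RES = [ 0x71  0xee  0x98  0x9a  0xaf  0xc9  0x6d  0xee ]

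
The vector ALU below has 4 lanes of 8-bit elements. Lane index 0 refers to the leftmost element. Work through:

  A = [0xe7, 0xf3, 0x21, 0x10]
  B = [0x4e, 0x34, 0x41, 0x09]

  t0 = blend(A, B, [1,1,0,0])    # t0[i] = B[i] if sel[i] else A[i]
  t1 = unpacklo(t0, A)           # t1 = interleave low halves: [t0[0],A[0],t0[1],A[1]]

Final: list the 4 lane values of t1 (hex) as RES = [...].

RES = [ 0x4e  0xe7  0x34  0xf3 ]

→ t0 |4e|34|21|10|
→ t1 |4e|e7|34|f3|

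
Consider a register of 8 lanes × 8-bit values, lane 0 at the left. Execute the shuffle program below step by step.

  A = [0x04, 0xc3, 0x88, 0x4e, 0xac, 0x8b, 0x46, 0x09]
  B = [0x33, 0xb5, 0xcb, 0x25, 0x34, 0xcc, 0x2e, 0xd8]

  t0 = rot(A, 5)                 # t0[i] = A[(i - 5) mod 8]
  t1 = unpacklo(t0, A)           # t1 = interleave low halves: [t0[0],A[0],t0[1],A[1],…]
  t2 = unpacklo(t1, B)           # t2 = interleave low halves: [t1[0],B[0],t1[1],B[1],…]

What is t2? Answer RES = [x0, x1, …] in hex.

→ t0 |4e|ac|8b|46|09|04|c3|88|
→ t1 |4e|04|ac|c3|8b|88|46|4e|
→ t2 |4e|33|04|b5|ac|cb|c3|25|

RES = [0x4e, 0x33, 0x04, 0xb5, 0xac, 0xcb, 0xc3, 0x25]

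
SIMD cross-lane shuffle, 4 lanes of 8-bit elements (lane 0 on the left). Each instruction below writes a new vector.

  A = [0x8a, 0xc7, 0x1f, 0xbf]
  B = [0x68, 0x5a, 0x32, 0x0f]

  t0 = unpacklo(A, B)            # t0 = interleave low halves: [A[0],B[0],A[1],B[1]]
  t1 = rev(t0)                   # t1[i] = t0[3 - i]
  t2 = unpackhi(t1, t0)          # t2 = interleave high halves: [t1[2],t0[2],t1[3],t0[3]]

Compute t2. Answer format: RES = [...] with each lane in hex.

RES = [0x68, 0xc7, 0x8a, 0x5a]

→ t0 |8a|68|c7|5a|
→ t1 |5a|c7|68|8a|
→ t2 |68|c7|8a|5a|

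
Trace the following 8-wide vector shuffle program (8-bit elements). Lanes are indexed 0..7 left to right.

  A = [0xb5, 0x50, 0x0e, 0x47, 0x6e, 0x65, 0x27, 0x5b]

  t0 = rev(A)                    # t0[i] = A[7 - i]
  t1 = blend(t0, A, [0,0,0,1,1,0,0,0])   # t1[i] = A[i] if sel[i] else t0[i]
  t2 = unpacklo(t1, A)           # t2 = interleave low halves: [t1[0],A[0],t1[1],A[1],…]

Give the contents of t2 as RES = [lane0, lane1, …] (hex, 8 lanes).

RES = [0x5b, 0xb5, 0x27, 0x50, 0x65, 0x0e, 0x47, 0x47]

t0 = [0x5b, 0x27, 0x65, 0x6e, 0x47, 0x0e, 0x50, 0xb5]
t1 = [0x5b, 0x27, 0x65, 0x47, 0x6e, 0x0e, 0x50, 0xb5]
t2 = [0x5b, 0xb5, 0x27, 0x50, 0x65, 0x0e, 0x47, 0x47]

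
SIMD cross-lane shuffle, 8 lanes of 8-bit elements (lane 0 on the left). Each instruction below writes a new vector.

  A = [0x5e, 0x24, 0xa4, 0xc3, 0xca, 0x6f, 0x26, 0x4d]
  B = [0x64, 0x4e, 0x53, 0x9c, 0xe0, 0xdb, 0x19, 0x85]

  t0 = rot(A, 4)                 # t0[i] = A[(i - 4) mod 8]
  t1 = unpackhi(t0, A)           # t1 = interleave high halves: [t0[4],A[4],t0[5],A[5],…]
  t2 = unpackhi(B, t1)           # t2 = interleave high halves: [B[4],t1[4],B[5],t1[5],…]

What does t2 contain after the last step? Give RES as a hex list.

t0 = [0xca, 0x6f, 0x26, 0x4d, 0x5e, 0x24, 0xa4, 0xc3]
t1 = [0x5e, 0xca, 0x24, 0x6f, 0xa4, 0x26, 0xc3, 0x4d]
t2 = [0xe0, 0xa4, 0xdb, 0x26, 0x19, 0xc3, 0x85, 0x4d]

RES = [ 0xe0  0xa4  0xdb  0x26  0x19  0xc3  0x85  0x4d ]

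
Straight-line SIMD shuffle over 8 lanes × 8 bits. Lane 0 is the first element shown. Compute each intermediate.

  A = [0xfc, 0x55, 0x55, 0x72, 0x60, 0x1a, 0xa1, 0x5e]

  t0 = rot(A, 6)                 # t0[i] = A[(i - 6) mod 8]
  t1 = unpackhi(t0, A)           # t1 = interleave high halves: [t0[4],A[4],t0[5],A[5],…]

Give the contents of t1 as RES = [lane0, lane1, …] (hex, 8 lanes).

  t0: 55 72 60 1a a1 5e fc 55
  t1: a1 60 5e 1a fc a1 55 5e

RES = [ 0xa1  0x60  0x5e  0x1a  0xfc  0xa1  0x55  0x5e ]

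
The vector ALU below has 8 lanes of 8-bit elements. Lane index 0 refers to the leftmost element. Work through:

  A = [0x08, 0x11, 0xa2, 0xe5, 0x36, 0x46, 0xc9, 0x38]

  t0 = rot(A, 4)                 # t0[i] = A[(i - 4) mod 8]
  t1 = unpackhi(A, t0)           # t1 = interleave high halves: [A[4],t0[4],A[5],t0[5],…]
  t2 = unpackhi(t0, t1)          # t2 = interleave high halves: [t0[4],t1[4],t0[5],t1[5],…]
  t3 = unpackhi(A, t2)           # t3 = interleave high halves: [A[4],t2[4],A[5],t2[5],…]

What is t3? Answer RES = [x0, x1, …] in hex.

RES = [ 0x36  0xa2  0x46  0x38  0xc9  0xe5  0x38  0xe5 ]

  t0: 36 46 c9 38 08 11 a2 e5
  t1: 36 08 46 11 c9 a2 38 e5
  t2: 08 c9 11 a2 a2 38 e5 e5
  t3: 36 a2 46 38 c9 e5 38 e5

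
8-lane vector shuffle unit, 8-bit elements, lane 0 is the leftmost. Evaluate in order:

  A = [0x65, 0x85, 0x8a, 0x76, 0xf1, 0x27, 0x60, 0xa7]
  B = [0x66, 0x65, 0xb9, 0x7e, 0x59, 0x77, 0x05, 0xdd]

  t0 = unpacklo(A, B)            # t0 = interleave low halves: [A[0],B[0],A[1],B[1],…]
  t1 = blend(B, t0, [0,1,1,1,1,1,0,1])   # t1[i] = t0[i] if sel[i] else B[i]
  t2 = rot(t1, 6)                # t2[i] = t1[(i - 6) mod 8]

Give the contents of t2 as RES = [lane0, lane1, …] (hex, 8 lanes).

t0 = [0x65, 0x66, 0x85, 0x65, 0x8a, 0xb9, 0x76, 0x7e]
t1 = [0x66, 0x66, 0x85, 0x65, 0x8a, 0xb9, 0x05, 0x7e]
t2 = [0x85, 0x65, 0x8a, 0xb9, 0x05, 0x7e, 0x66, 0x66]

RES = [ 0x85  0x65  0x8a  0xb9  0x05  0x7e  0x66  0x66 ]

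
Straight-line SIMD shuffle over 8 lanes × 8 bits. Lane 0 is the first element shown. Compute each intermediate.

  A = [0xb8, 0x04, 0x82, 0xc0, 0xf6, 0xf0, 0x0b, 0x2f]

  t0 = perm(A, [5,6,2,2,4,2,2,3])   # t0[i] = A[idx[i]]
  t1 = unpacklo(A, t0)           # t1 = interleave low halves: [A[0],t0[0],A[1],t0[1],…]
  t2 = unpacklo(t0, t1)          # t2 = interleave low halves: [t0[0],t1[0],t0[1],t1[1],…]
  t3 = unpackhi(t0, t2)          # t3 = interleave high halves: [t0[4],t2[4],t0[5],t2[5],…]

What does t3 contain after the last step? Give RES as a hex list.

RES = [ 0xf6  0x82  0x82  0x04  0x82  0x82  0xc0  0x0b ]

→ t0 |f0|0b|82|82|f6|82|82|c0|
→ t1 |b8|f0|04|0b|82|82|c0|82|
→ t2 |f0|b8|0b|f0|82|04|82|0b|
→ t3 |f6|82|82|04|82|82|c0|0b|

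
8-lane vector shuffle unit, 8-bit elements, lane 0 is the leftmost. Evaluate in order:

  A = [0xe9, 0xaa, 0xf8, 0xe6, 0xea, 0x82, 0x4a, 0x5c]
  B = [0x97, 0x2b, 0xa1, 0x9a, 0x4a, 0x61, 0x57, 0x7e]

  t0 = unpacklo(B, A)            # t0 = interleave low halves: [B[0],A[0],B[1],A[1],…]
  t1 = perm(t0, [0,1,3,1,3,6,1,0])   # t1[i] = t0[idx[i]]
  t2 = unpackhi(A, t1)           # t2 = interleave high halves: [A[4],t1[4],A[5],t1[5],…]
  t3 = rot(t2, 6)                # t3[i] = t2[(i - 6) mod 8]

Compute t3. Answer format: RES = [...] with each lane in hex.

t0 = [0x97, 0xe9, 0x2b, 0xaa, 0xa1, 0xf8, 0x9a, 0xe6]
t1 = [0x97, 0xe9, 0xaa, 0xe9, 0xaa, 0x9a, 0xe9, 0x97]
t2 = [0xea, 0xaa, 0x82, 0x9a, 0x4a, 0xe9, 0x5c, 0x97]
t3 = [0x82, 0x9a, 0x4a, 0xe9, 0x5c, 0x97, 0xea, 0xaa]

RES = [ 0x82  0x9a  0x4a  0xe9  0x5c  0x97  0xea  0xaa ]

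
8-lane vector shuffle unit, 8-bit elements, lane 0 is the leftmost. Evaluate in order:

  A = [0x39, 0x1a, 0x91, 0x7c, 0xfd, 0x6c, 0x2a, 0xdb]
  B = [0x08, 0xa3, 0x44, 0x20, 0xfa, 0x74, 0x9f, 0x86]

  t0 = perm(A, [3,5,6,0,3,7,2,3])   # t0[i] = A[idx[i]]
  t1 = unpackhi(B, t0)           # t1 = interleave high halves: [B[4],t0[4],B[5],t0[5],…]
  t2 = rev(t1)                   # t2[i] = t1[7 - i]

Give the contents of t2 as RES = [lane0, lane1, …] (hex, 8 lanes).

  t0: 7c 6c 2a 39 7c db 91 7c
  t1: fa 7c 74 db 9f 91 86 7c
  t2: 7c 86 91 9f db 74 7c fa

RES = [ 0x7c  0x86  0x91  0x9f  0xdb  0x74  0x7c  0xfa ]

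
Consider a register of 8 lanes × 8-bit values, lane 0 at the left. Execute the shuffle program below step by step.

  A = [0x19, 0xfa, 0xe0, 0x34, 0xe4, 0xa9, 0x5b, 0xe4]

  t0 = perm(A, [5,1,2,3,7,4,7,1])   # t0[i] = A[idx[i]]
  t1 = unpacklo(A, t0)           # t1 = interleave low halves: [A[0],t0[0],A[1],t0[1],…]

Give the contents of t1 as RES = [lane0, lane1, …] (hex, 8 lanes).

→ t0 |a9|fa|e0|34|e4|e4|e4|fa|
→ t1 |19|a9|fa|fa|e0|e0|34|34|

RES = [0x19, 0xa9, 0xfa, 0xfa, 0xe0, 0xe0, 0x34, 0x34]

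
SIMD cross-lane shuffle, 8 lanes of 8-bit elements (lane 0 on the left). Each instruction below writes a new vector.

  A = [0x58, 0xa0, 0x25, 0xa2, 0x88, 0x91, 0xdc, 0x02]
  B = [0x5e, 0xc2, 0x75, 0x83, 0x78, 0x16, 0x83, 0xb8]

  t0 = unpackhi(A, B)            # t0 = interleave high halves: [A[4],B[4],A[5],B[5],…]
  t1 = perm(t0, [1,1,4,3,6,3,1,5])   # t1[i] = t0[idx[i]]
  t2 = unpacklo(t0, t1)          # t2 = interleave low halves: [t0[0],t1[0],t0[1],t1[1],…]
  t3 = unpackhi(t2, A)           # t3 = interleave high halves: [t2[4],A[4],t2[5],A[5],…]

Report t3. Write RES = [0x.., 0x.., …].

t0 = [0x88, 0x78, 0x91, 0x16, 0xdc, 0x83, 0x02, 0xb8]
t1 = [0x78, 0x78, 0xdc, 0x16, 0x02, 0x16, 0x78, 0x83]
t2 = [0x88, 0x78, 0x78, 0x78, 0x91, 0xdc, 0x16, 0x16]
t3 = [0x91, 0x88, 0xdc, 0x91, 0x16, 0xdc, 0x16, 0x02]

RES = [ 0x91  0x88  0xdc  0x91  0x16  0xdc  0x16  0x02 ]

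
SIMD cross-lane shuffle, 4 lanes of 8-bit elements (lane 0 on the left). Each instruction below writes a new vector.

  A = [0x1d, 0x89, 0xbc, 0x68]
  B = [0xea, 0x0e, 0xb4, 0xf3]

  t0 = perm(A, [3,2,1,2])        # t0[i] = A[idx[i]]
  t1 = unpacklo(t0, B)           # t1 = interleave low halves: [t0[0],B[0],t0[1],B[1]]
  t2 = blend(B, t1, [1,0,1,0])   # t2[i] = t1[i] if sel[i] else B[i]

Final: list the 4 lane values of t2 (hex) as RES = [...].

RES = [0x68, 0x0e, 0xbc, 0xf3]

→ t0 |68|bc|89|bc|
→ t1 |68|ea|bc|0e|
→ t2 |68|0e|bc|f3|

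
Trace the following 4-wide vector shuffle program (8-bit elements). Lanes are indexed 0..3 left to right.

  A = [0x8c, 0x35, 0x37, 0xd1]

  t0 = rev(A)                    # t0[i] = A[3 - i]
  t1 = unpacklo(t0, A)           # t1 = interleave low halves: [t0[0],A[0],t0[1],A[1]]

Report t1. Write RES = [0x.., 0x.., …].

RES = [0xd1, 0x8c, 0x37, 0x35]

→ t0 |d1|37|35|8c|
→ t1 |d1|8c|37|35|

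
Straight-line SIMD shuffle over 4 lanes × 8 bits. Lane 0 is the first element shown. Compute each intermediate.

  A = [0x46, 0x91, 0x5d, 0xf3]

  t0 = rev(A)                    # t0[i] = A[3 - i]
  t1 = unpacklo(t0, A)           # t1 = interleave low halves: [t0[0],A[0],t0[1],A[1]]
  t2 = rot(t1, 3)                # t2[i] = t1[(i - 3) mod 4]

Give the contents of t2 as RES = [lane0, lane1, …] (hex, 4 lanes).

RES = [ 0x46  0x5d  0x91  0xf3 ]

  t0: f3 5d 91 46
  t1: f3 46 5d 91
  t2: 46 5d 91 f3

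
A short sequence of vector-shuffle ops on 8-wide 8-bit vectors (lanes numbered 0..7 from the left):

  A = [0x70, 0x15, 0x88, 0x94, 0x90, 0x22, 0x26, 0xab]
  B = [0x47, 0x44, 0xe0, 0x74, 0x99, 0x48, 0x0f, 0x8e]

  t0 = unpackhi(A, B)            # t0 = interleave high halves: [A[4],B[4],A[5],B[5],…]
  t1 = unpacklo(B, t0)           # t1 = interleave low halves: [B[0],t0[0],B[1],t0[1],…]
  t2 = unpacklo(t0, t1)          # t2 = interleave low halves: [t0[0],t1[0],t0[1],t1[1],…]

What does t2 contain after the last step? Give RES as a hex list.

RES = [ 0x90  0x47  0x99  0x90  0x22  0x44  0x48  0x99 ]

t0 = [0x90, 0x99, 0x22, 0x48, 0x26, 0x0f, 0xab, 0x8e]
t1 = [0x47, 0x90, 0x44, 0x99, 0xe0, 0x22, 0x74, 0x48]
t2 = [0x90, 0x47, 0x99, 0x90, 0x22, 0x44, 0x48, 0x99]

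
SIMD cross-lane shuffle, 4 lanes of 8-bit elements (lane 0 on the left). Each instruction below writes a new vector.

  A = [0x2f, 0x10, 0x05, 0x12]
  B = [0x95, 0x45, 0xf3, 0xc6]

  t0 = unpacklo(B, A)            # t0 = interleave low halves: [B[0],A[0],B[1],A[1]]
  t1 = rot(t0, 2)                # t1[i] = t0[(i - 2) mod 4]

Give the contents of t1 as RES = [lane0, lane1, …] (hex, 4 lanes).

RES = [0x45, 0x10, 0x95, 0x2f]

→ t0 |95|2f|45|10|
→ t1 |45|10|95|2f|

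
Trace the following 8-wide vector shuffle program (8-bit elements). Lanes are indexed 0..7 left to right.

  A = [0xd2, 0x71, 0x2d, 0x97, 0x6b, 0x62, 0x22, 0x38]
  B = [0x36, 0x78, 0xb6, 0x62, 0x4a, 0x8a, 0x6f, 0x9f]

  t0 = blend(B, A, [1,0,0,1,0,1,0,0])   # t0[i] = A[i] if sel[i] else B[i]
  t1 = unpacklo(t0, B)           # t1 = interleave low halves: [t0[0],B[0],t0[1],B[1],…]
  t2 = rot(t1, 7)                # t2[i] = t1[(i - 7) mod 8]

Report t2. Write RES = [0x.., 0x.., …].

t0 = [0xd2, 0x78, 0xb6, 0x97, 0x4a, 0x62, 0x6f, 0x9f]
t1 = [0xd2, 0x36, 0x78, 0x78, 0xb6, 0xb6, 0x97, 0x62]
t2 = [0x36, 0x78, 0x78, 0xb6, 0xb6, 0x97, 0x62, 0xd2]

RES = [0x36, 0x78, 0x78, 0xb6, 0xb6, 0x97, 0x62, 0xd2]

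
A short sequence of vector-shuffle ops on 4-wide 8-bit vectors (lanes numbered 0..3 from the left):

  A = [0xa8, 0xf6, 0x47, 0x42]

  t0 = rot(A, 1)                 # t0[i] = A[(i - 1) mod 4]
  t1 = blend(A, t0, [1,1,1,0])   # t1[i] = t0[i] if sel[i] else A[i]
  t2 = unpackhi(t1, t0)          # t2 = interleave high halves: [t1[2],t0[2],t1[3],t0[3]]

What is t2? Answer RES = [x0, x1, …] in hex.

  t0: 42 a8 f6 47
  t1: 42 a8 f6 42
  t2: f6 f6 42 47

RES = [ 0xf6  0xf6  0x42  0x47 ]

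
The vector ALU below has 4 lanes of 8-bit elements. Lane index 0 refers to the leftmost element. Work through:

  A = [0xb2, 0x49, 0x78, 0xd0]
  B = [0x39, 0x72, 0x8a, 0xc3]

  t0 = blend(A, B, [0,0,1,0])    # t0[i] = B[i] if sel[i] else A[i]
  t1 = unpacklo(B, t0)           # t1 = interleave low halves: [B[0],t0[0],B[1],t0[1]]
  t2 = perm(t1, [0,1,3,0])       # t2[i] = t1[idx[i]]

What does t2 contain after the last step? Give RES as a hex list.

RES = [0x39, 0xb2, 0x49, 0x39]

  t0: b2 49 8a d0
  t1: 39 b2 72 49
  t2: 39 b2 49 39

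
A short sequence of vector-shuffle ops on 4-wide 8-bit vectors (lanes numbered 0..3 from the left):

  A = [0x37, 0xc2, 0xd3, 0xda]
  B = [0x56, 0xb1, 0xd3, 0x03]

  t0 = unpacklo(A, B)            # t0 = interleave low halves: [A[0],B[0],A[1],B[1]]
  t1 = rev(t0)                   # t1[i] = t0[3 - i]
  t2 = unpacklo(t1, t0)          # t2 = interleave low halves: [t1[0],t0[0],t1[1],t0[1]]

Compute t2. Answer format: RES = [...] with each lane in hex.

  t0: 37 56 c2 b1
  t1: b1 c2 56 37
  t2: b1 37 c2 56

RES = [ 0xb1  0x37  0xc2  0x56 ]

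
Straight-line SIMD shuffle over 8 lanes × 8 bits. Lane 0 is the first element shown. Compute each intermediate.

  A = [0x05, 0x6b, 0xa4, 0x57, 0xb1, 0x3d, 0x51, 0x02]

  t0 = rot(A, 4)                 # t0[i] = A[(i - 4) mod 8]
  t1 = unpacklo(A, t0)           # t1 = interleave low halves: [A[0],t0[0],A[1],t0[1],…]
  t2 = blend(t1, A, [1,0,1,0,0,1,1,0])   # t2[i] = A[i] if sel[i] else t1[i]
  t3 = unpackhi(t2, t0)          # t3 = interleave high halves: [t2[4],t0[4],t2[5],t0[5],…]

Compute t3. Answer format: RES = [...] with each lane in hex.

RES = [ 0xa4  0x05  0x3d  0x6b  0x51  0xa4  0x02  0x57 ]

→ t0 |b1|3d|51|02|05|6b|a4|57|
→ t1 |05|b1|6b|3d|a4|51|57|02|
→ t2 |05|b1|a4|3d|a4|3d|51|02|
→ t3 |a4|05|3d|6b|51|a4|02|57|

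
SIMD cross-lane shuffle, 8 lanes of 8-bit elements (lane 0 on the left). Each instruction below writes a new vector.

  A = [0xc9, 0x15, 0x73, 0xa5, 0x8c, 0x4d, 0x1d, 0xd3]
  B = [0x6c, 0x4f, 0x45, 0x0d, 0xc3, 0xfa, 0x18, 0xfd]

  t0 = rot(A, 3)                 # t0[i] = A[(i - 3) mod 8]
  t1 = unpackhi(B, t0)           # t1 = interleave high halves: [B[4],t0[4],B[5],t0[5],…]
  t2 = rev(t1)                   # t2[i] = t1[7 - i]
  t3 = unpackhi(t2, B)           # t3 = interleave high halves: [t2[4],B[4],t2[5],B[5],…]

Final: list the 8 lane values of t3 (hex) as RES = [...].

  t0: 4d 1d d3 c9 15 73 a5 8c
  t1: c3 15 fa 73 18 a5 fd 8c
  t2: 8c fd a5 18 73 fa 15 c3
  t3: 73 c3 fa fa 15 18 c3 fd

RES = [ 0x73  0xc3  0xfa  0xfa  0x15  0x18  0xc3  0xfd ]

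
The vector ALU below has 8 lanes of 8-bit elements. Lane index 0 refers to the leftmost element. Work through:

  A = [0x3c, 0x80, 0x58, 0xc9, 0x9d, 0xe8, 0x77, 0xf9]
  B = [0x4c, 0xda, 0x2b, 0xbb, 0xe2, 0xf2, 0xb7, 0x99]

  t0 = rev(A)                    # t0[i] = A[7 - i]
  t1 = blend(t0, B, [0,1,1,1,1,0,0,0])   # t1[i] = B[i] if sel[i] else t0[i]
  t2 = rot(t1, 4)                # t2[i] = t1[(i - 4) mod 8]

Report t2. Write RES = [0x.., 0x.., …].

RES = [ 0xe2  0x58  0x80  0x3c  0xf9  0xda  0x2b  0xbb ]

t0 = [0xf9, 0x77, 0xe8, 0x9d, 0xc9, 0x58, 0x80, 0x3c]
t1 = [0xf9, 0xda, 0x2b, 0xbb, 0xe2, 0x58, 0x80, 0x3c]
t2 = [0xe2, 0x58, 0x80, 0x3c, 0xf9, 0xda, 0x2b, 0xbb]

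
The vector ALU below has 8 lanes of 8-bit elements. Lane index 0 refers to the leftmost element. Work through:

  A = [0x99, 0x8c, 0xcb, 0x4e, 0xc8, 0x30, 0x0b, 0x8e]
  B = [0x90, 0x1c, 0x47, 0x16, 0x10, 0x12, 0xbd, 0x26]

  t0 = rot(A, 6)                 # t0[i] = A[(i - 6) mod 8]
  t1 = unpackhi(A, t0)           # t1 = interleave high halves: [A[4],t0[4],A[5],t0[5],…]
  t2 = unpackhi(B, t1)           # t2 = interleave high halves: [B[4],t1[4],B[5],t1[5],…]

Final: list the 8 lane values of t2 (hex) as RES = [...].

RES = [0x10, 0x0b, 0x12, 0x99, 0xbd, 0x8e, 0x26, 0x8c]

t0 = [0xcb, 0x4e, 0xc8, 0x30, 0x0b, 0x8e, 0x99, 0x8c]
t1 = [0xc8, 0x0b, 0x30, 0x8e, 0x0b, 0x99, 0x8e, 0x8c]
t2 = [0x10, 0x0b, 0x12, 0x99, 0xbd, 0x8e, 0x26, 0x8c]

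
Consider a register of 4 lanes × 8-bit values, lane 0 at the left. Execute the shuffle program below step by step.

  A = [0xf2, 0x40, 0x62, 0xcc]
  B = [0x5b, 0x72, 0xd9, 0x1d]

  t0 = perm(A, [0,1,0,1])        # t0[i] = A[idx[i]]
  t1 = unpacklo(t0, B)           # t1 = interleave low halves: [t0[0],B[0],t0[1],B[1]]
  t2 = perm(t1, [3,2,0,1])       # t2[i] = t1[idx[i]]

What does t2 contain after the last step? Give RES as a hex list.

RES = [0x72, 0x40, 0xf2, 0x5b]

→ t0 |f2|40|f2|40|
→ t1 |f2|5b|40|72|
→ t2 |72|40|f2|5b|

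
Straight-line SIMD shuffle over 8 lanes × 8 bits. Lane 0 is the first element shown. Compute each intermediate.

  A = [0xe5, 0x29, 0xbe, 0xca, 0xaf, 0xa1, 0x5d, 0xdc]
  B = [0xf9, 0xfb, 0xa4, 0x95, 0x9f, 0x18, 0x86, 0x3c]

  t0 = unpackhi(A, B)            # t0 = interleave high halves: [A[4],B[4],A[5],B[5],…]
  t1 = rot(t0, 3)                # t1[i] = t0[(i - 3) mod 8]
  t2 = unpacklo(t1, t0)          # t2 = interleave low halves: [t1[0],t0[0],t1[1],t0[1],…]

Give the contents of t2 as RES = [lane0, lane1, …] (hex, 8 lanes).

  t0: af 9f a1 18 5d 86 dc 3c
  t1: 86 dc 3c af 9f a1 18 5d
  t2: 86 af dc 9f 3c a1 af 18

RES = [0x86, 0xaf, 0xdc, 0x9f, 0x3c, 0xa1, 0xaf, 0x18]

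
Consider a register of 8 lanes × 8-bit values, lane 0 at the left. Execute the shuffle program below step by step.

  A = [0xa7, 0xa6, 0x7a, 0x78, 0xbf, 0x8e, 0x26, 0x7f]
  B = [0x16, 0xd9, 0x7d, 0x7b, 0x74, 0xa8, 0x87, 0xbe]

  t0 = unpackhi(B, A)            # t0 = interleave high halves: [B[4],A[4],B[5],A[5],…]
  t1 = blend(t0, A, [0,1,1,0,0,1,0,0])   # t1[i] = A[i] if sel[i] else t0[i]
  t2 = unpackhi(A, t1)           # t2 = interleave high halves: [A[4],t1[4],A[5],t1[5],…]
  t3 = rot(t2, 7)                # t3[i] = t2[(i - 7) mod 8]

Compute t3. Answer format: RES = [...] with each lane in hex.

→ t0 |74|bf|a8|8e|87|26|be|7f|
→ t1 |74|a6|7a|8e|87|8e|be|7f|
→ t2 |bf|87|8e|8e|26|be|7f|7f|
→ t3 |87|8e|8e|26|be|7f|7f|bf|

RES = [ 0x87  0x8e  0x8e  0x26  0xbe  0x7f  0x7f  0xbf ]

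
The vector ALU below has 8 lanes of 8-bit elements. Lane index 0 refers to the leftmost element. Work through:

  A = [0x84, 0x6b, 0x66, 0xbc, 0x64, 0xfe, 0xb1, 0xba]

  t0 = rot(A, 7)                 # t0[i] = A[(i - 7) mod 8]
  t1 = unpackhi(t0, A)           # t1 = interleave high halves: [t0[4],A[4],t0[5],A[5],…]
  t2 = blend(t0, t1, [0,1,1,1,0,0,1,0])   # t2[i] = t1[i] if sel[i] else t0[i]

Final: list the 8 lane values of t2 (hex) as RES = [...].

→ t0 |6b|66|bc|64|fe|b1|ba|84|
→ t1 |fe|64|b1|fe|ba|b1|84|ba|
→ t2 |6b|64|b1|fe|fe|b1|84|84|

RES = [ 0x6b  0x64  0xb1  0xfe  0xfe  0xb1  0x84  0x84 ]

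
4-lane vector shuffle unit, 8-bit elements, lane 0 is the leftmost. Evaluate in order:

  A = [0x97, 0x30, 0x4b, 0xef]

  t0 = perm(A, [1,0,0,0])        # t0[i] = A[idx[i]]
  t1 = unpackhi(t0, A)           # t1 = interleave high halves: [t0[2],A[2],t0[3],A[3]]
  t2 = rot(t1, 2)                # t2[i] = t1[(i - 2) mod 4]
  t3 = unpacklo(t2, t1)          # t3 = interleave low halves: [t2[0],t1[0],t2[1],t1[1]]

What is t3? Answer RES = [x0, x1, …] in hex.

RES = [0x97, 0x97, 0xef, 0x4b]

  t0: 30 97 97 97
  t1: 97 4b 97 ef
  t2: 97 ef 97 4b
  t3: 97 97 ef 4b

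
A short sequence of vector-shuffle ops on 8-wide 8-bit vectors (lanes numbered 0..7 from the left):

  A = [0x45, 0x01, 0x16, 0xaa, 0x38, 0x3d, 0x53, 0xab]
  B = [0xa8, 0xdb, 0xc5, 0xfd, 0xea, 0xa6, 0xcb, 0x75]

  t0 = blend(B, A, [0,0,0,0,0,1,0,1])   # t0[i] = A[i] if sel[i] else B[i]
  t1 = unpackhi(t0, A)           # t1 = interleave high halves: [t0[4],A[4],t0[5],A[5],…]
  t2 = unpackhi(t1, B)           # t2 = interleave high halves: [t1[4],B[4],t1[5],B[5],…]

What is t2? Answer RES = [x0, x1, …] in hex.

→ t0 |a8|db|c5|fd|ea|3d|cb|ab|
→ t1 |ea|38|3d|3d|cb|53|ab|ab|
→ t2 |cb|ea|53|a6|ab|cb|ab|75|

RES = [0xcb, 0xea, 0x53, 0xa6, 0xab, 0xcb, 0xab, 0x75]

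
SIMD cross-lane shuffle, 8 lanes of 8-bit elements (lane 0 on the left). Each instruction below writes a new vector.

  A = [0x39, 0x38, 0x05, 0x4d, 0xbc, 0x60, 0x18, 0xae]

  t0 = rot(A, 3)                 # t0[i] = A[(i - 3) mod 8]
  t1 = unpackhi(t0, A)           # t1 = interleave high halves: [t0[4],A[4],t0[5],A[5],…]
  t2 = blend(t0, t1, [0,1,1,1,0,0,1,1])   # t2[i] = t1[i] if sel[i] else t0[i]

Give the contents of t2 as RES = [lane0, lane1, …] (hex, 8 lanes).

RES = [0x60, 0xbc, 0x05, 0x60, 0x38, 0x05, 0xbc, 0xae]

t0 = [0x60, 0x18, 0xae, 0x39, 0x38, 0x05, 0x4d, 0xbc]
t1 = [0x38, 0xbc, 0x05, 0x60, 0x4d, 0x18, 0xbc, 0xae]
t2 = [0x60, 0xbc, 0x05, 0x60, 0x38, 0x05, 0xbc, 0xae]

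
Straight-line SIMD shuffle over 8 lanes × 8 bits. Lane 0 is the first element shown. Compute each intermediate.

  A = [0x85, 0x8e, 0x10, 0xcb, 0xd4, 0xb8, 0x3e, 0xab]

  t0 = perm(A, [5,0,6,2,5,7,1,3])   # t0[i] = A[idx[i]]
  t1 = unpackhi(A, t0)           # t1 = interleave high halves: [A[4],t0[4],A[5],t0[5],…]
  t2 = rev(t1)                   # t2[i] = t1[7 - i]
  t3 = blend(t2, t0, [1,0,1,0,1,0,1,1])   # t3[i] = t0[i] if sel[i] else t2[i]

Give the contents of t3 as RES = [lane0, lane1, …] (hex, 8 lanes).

t0 = [0xb8, 0x85, 0x3e, 0x10, 0xb8, 0xab, 0x8e, 0xcb]
t1 = [0xd4, 0xb8, 0xb8, 0xab, 0x3e, 0x8e, 0xab, 0xcb]
t2 = [0xcb, 0xab, 0x8e, 0x3e, 0xab, 0xb8, 0xb8, 0xd4]
t3 = [0xb8, 0xab, 0x3e, 0x3e, 0xb8, 0xb8, 0x8e, 0xcb]

RES = [ 0xb8  0xab  0x3e  0x3e  0xb8  0xb8  0x8e  0xcb ]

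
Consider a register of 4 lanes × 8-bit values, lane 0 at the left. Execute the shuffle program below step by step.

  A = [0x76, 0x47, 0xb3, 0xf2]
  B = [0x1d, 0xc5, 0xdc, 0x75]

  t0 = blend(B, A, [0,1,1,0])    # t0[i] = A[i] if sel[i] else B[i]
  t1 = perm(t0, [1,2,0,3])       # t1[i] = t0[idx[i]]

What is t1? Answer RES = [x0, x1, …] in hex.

RES = [ 0x47  0xb3  0x1d  0x75 ]

  t0: 1d 47 b3 75
  t1: 47 b3 1d 75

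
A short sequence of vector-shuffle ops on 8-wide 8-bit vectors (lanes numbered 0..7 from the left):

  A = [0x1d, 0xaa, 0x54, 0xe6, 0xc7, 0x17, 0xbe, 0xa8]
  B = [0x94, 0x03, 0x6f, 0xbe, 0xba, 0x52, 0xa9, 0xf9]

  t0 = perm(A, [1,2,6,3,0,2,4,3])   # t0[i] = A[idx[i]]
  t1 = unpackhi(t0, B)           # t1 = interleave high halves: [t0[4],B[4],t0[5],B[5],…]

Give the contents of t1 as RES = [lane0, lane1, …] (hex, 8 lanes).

  t0: aa 54 be e6 1d 54 c7 e6
  t1: 1d ba 54 52 c7 a9 e6 f9

RES = [0x1d, 0xba, 0x54, 0x52, 0xc7, 0xa9, 0xe6, 0xf9]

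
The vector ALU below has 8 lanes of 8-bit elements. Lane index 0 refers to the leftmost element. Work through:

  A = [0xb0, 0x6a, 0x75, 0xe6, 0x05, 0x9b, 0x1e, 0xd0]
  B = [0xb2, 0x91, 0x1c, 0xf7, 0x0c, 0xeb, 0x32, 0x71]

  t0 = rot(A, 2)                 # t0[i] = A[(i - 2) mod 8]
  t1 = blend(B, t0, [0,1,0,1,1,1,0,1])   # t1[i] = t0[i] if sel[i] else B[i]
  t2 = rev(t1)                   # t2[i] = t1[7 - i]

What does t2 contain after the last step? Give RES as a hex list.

RES = [0x9b, 0x32, 0xe6, 0x75, 0x6a, 0x1c, 0xd0, 0xb2]

  t0: 1e d0 b0 6a 75 e6 05 9b
  t1: b2 d0 1c 6a 75 e6 32 9b
  t2: 9b 32 e6 75 6a 1c d0 b2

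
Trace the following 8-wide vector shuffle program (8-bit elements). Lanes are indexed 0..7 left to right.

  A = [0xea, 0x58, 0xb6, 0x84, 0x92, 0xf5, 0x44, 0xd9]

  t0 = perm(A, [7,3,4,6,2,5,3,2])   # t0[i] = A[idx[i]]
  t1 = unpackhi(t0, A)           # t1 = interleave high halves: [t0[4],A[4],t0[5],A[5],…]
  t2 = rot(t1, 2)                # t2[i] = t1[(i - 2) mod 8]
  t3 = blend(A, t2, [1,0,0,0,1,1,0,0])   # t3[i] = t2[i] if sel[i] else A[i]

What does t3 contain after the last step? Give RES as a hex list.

→ t0 |d9|84|92|44|b6|f5|84|b6|
→ t1 |b6|92|f5|f5|84|44|b6|d9|
→ t2 |b6|d9|b6|92|f5|f5|84|44|
→ t3 |b6|58|b6|84|f5|f5|44|d9|

RES = [ 0xb6  0x58  0xb6  0x84  0xf5  0xf5  0x44  0xd9 ]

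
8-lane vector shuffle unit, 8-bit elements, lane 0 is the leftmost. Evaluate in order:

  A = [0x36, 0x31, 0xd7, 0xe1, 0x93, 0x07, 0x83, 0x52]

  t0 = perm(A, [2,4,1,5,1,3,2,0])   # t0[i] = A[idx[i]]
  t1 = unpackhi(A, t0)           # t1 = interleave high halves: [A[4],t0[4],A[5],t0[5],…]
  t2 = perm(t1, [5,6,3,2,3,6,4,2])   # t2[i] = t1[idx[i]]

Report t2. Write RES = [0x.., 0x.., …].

RES = [0xd7, 0x52, 0xe1, 0x07, 0xe1, 0x52, 0x83, 0x07]

  t0: d7 93 31 07 31 e1 d7 36
  t1: 93 31 07 e1 83 d7 52 36
  t2: d7 52 e1 07 e1 52 83 07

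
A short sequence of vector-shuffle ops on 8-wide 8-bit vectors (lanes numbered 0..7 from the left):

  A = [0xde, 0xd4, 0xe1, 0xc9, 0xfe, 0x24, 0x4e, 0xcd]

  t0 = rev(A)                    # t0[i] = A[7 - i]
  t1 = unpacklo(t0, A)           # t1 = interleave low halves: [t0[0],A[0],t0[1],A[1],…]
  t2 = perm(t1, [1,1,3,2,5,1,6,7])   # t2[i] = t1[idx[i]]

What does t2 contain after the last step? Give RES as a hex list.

→ t0 |cd|4e|24|fe|c9|e1|d4|de|
→ t1 |cd|de|4e|d4|24|e1|fe|c9|
→ t2 |de|de|d4|4e|e1|de|fe|c9|

RES = [0xde, 0xde, 0xd4, 0x4e, 0xe1, 0xde, 0xfe, 0xc9]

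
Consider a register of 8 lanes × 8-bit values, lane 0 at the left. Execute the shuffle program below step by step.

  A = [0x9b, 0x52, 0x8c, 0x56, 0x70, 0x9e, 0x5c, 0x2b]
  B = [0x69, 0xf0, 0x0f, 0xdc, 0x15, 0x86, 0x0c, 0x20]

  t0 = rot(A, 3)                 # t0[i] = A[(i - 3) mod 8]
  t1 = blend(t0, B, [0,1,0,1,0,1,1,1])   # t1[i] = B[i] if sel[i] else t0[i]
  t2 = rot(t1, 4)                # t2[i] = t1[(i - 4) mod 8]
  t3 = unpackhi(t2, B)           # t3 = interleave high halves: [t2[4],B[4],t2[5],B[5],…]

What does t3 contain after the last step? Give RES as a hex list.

→ t0 |9e|5c|2b|9b|52|8c|56|70|
→ t1 |9e|f0|2b|dc|52|86|0c|20|
→ t2 |52|86|0c|20|9e|f0|2b|dc|
→ t3 |9e|15|f0|86|2b|0c|dc|20|

RES = [0x9e, 0x15, 0xf0, 0x86, 0x2b, 0x0c, 0xdc, 0x20]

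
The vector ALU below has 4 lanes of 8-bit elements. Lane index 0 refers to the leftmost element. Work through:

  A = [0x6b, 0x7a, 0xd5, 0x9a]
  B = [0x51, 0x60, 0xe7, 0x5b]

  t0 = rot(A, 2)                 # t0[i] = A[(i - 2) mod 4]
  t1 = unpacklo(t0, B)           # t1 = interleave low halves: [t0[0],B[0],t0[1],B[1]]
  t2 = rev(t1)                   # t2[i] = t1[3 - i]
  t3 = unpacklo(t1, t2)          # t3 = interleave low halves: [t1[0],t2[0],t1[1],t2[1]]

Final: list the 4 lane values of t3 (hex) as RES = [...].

→ t0 |d5|9a|6b|7a|
→ t1 |d5|51|9a|60|
→ t2 |60|9a|51|d5|
→ t3 |d5|60|51|9a|

RES = [0xd5, 0x60, 0x51, 0x9a]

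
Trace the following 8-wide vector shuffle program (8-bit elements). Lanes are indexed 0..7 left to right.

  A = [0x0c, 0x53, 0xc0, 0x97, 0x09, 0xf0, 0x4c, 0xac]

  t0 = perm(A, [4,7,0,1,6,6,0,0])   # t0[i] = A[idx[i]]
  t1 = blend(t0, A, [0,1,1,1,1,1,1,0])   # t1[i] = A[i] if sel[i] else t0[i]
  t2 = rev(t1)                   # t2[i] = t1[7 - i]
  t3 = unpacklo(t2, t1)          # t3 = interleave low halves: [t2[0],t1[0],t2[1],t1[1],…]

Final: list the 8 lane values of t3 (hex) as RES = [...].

  t0: 09 ac 0c 53 4c 4c 0c 0c
  t1: 09 53 c0 97 09 f0 4c 0c
  t2: 0c 4c f0 09 97 c0 53 09
  t3: 0c 09 4c 53 f0 c0 09 97

RES = [0x0c, 0x09, 0x4c, 0x53, 0xf0, 0xc0, 0x09, 0x97]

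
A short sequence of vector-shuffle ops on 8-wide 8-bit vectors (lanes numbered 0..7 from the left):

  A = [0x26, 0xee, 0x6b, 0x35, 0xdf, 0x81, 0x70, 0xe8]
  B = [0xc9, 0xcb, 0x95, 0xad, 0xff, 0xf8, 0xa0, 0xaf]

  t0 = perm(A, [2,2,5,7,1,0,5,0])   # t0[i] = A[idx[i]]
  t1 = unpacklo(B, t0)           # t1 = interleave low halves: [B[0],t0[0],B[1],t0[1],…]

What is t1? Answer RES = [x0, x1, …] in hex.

RES = [ 0xc9  0x6b  0xcb  0x6b  0x95  0x81  0xad  0xe8 ]

  t0: 6b 6b 81 e8 ee 26 81 26
  t1: c9 6b cb 6b 95 81 ad e8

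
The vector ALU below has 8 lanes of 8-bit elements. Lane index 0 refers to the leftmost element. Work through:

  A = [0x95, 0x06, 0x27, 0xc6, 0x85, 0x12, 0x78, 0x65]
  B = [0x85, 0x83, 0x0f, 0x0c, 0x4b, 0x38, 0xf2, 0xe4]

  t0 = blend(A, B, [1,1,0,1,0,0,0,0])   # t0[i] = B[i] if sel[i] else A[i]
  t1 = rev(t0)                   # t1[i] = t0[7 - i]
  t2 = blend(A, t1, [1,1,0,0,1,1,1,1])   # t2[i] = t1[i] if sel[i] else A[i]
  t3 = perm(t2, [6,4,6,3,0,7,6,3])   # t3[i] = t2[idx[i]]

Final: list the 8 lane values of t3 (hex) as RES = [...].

→ t0 |85|83|27|0c|85|12|78|65|
→ t1 |65|78|12|85|0c|27|83|85|
→ t2 |65|78|27|c6|0c|27|83|85|
→ t3 |83|0c|83|c6|65|85|83|c6|

RES = [ 0x83  0x0c  0x83  0xc6  0x65  0x85  0x83  0xc6 ]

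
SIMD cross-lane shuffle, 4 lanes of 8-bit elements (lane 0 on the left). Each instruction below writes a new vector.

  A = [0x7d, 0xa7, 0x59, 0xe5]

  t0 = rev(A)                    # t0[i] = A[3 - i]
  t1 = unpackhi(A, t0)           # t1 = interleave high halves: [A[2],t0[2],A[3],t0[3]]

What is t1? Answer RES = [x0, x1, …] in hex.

RES = [ 0x59  0xa7  0xe5  0x7d ]

  t0: e5 59 a7 7d
  t1: 59 a7 e5 7d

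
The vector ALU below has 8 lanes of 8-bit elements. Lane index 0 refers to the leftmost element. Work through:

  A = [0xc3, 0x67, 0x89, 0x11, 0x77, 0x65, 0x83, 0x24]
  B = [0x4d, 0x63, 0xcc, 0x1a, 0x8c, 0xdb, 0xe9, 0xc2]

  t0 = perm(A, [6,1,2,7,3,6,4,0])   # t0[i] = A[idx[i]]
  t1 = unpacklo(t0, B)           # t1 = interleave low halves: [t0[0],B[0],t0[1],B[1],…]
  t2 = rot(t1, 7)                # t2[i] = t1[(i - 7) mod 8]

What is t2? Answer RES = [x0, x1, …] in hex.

RES = [0x4d, 0x67, 0x63, 0x89, 0xcc, 0x24, 0x1a, 0x83]

t0 = [0x83, 0x67, 0x89, 0x24, 0x11, 0x83, 0x77, 0xc3]
t1 = [0x83, 0x4d, 0x67, 0x63, 0x89, 0xcc, 0x24, 0x1a]
t2 = [0x4d, 0x67, 0x63, 0x89, 0xcc, 0x24, 0x1a, 0x83]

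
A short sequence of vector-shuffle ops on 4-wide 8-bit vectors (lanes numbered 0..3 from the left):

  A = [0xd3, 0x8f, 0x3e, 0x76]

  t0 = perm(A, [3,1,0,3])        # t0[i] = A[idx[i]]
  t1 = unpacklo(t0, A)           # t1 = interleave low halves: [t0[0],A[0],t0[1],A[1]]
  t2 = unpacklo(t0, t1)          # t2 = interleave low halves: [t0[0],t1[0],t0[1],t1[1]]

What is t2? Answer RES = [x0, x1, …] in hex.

t0 = [0x76, 0x8f, 0xd3, 0x76]
t1 = [0x76, 0xd3, 0x8f, 0x8f]
t2 = [0x76, 0x76, 0x8f, 0xd3]

RES = [ 0x76  0x76  0x8f  0xd3 ]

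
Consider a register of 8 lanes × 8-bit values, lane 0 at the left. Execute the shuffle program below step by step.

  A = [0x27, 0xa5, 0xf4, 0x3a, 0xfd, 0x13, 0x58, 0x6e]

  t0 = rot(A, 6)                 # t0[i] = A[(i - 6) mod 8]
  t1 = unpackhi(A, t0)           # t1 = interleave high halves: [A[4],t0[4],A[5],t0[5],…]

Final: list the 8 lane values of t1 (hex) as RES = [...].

RES = [0xfd, 0x58, 0x13, 0x6e, 0x58, 0x27, 0x6e, 0xa5]

t0 = [0xf4, 0x3a, 0xfd, 0x13, 0x58, 0x6e, 0x27, 0xa5]
t1 = [0xfd, 0x58, 0x13, 0x6e, 0x58, 0x27, 0x6e, 0xa5]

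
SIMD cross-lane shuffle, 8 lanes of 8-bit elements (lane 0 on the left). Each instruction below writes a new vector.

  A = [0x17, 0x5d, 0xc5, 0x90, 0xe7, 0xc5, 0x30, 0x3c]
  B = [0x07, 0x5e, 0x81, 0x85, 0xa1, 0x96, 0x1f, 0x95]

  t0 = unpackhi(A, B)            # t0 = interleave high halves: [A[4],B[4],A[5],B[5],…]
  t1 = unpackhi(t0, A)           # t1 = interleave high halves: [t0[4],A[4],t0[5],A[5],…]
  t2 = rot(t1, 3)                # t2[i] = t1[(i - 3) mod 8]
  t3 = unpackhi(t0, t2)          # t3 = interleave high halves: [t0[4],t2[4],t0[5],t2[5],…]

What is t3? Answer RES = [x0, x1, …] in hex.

t0 = [0xe7, 0xa1, 0xc5, 0x96, 0x30, 0x1f, 0x3c, 0x95]
t1 = [0x30, 0xe7, 0x1f, 0xc5, 0x3c, 0x30, 0x95, 0x3c]
t2 = [0x30, 0x95, 0x3c, 0x30, 0xe7, 0x1f, 0xc5, 0x3c]
t3 = [0x30, 0xe7, 0x1f, 0x1f, 0x3c, 0xc5, 0x95, 0x3c]

RES = [ 0x30  0xe7  0x1f  0x1f  0x3c  0xc5  0x95  0x3c ]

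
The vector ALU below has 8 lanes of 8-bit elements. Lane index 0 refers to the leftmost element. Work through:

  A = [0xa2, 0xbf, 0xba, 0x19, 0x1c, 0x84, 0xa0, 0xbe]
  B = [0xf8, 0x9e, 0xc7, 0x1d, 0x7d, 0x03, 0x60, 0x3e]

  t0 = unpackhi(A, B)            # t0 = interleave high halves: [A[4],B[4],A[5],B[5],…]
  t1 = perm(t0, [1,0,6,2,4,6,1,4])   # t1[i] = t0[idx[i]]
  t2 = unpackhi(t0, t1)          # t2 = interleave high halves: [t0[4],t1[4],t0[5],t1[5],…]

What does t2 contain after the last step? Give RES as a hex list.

RES = [ 0xa0  0xa0  0x60  0xbe  0xbe  0x7d  0x3e  0xa0 ]

t0 = [0x1c, 0x7d, 0x84, 0x03, 0xa0, 0x60, 0xbe, 0x3e]
t1 = [0x7d, 0x1c, 0xbe, 0x84, 0xa0, 0xbe, 0x7d, 0xa0]
t2 = [0xa0, 0xa0, 0x60, 0xbe, 0xbe, 0x7d, 0x3e, 0xa0]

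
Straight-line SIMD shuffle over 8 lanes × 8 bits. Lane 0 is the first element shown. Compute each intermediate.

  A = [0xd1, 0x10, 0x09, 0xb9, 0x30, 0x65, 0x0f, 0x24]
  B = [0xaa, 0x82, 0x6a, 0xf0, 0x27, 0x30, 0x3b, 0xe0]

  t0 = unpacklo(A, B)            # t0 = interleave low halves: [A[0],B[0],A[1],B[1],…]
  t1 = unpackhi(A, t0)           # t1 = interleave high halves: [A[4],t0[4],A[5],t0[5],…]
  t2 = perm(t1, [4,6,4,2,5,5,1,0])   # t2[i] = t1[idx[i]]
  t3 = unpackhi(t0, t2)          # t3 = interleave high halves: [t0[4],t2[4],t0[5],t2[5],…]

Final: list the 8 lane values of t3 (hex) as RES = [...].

RES = [0x09, 0xb9, 0x6a, 0xb9, 0xb9, 0x09, 0xf0, 0x30]

→ t0 |d1|aa|10|82|09|6a|b9|f0|
→ t1 |30|09|65|6a|0f|b9|24|f0|
→ t2 |0f|24|0f|65|b9|b9|09|30|
→ t3 |09|b9|6a|b9|b9|09|f0|30|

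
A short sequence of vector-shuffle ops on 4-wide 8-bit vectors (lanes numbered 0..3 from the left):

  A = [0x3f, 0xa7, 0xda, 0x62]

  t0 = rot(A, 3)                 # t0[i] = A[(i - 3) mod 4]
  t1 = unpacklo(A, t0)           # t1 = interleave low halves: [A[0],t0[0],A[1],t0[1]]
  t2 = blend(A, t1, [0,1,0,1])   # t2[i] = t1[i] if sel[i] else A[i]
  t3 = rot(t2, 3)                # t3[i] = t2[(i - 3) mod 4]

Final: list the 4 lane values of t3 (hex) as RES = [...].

RES = [ 0xa7  0xda  0xda  0x3f ]

  t0: a7 da 62 3f
  t1: 3f a7 a7 da
  t2: 3f a7 da da
  t3: a7 da da 3f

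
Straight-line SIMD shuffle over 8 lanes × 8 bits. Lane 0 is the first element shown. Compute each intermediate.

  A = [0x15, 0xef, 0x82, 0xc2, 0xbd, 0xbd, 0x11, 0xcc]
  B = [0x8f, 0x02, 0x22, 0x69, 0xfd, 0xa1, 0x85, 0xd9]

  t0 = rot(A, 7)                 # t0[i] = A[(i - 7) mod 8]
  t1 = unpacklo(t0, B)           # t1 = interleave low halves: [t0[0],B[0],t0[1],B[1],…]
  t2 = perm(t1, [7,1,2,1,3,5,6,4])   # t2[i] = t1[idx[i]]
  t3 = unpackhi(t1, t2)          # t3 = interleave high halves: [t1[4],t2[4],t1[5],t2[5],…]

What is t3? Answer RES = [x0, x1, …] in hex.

→ t0 |ef|82|c2|bd|bd|11|cc|15|
→ t1 |ef|8f|82|02|c2|22|bd|69|
→ t2 |69|8f|82|8f|02|22|bd|c2|
→ t3 |c2|02|22|22|bd|bd|69|c2|

RES = [ 0xc2  0x02  0x22  0x22  0xbd  0xbd  0x69  0xc2 ]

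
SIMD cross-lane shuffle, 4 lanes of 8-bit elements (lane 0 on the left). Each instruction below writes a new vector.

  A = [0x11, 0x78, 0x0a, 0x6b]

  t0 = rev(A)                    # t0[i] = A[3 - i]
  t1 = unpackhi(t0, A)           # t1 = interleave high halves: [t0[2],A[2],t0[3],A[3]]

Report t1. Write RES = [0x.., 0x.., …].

RES = [ 0x78  0x0a  0x11  0x6b ]

  t0: 6b 0a 78 11
  t1: 78 0a 11 6b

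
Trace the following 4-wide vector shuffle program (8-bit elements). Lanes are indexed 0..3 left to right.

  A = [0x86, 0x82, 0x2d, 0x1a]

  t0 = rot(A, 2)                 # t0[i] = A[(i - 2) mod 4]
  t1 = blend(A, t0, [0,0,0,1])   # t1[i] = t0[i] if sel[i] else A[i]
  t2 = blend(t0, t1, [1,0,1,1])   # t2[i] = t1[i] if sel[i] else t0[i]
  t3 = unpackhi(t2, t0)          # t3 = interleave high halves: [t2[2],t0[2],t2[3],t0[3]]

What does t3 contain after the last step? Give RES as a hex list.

RES = [ 0x2d  0x86  0x82  0x82 ]

t0 = [0x2d, 0x1a, 0x86, 0x82]
t1 = [0x86, 0x82, 0x2d, 0x82]
t2 = [0x86, 0x1a, 0x2d, 0x82]
t3 = [0x2d, 0x86, 0x82, 0x82]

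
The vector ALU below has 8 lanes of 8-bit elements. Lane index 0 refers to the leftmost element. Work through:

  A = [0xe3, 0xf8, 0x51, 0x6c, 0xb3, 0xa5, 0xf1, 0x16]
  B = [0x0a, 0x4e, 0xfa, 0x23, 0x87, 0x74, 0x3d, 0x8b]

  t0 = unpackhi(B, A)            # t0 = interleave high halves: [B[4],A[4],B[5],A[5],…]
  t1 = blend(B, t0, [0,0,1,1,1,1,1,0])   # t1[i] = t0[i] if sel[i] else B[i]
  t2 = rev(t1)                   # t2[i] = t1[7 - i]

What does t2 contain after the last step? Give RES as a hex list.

t0 = [0x87, 0xb3, 0x74, 0xa5, 0x3d, 0xf1, 0x8b, 0x16]
t1 = [0x0a, 0x4e, 0x74, 0xa5, 0x3d, 0xf1, 0x8b, 0x8b]
t2 = [0x8b, 0x8b, 0xf1, 0x3d, 0xa5, 0x74, 0x4e, 0x0a]

RES = [ 0x8b  0x8b  0xf1  0x3d  0xa5  0x74  0x4e  0x0a ]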